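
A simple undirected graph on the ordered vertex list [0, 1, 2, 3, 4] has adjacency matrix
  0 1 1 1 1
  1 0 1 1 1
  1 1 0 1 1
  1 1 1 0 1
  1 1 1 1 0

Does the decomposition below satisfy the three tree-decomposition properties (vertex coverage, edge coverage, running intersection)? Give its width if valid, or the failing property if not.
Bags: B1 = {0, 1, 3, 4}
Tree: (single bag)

No — vertex 2 appears in no bag.

A tree decomposition must satisfy three properties: every vertex lies in some bag; for every edge, both endpoints lie together in some bag; and for every vertex, the bags containing it form a connected subtree. Here vertex 2 appears in no bag, so the decomposition is invalid.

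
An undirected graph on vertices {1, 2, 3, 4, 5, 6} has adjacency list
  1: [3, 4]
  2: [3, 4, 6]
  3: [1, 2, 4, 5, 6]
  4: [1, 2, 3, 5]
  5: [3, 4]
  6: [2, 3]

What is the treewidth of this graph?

2

A width-2 tree decomposition is:
Bags: B1 = {3, 4, 5}  B2 = {2, 3, 4}  B3 = {2, 3, 6}  B4 = {1, 3, 4}
Tree: B1–B2, B2–B3, B2–B4
The largest bag has 3 vertices, giving width 2; this decomposition certifies tw(G) ≤ 2. On the other hand G contains the 3-clique {1, 3, 4}. A clique must lie in a single bag of any decomposition, so no decomposition can have width below 2. Combining the bounds, tw(G) = 2.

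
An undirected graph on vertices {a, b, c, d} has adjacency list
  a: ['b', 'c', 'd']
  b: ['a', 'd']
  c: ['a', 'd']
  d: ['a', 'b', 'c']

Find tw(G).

2

A width-2 tree decomposition is:
Bags: B1 = {a, c, d}  B2 = {a, b, d}
Tree: B1–B2
Every bag has size at most 3, so the width is 3 − 1 = 2 and tw(G) ≤ 2. For the lower bound, the 3 vertices {a, c, d} are pairwise adjacent, and any tree decomposition puts a clique entirely inside one bag — forcing width ≥ 2. Hence tw(G) = 2 exactly.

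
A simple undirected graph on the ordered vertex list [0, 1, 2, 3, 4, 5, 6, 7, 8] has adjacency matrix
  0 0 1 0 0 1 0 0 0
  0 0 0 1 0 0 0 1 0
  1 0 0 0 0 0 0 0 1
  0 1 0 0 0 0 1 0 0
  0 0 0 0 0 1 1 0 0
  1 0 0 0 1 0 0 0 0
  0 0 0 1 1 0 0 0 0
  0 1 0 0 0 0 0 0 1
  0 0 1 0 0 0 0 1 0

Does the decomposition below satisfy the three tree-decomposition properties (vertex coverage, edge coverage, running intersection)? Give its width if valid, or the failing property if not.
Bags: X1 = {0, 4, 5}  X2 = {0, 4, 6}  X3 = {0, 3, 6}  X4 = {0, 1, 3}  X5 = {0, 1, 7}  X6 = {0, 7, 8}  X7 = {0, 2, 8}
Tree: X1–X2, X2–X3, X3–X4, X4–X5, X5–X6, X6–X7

Yes; width 2.

Checking the three conditions: (i) the bags cover all of {0, 1, 2, 3, 4, 5, 6, 7, 8}; (ii) for each edge, some bag contains both endpoints; (iii) the bags containing any fixed vertex form a subtree. All hold, so the decomposition is valid with width 3 − 1 = 2.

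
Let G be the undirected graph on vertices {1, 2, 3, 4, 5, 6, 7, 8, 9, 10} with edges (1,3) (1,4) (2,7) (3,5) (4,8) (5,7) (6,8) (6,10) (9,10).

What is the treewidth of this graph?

1

A width-1 tree decomposition is:
Bags: B1 = {2, 7}  B2 = {5, 7}  B3 = {3, 5}  B4 = {1, 3}  B5 = {1, 4}  B6 = {4, 8}  B7 = {6, 8}  B8 = {6, 10}  B9 = {9, 10}
Tree: B1–B2, B2–B3, B3–B4, B4–B5, B5–B6, B6–B7, B7–B8, B8–B9
Each bag holds 2 vertices, so the decomposition has width 1, which upper-bounds the treewidth. G has an edge, so its treewidth is at least 1. Therefore the treewidth is 1.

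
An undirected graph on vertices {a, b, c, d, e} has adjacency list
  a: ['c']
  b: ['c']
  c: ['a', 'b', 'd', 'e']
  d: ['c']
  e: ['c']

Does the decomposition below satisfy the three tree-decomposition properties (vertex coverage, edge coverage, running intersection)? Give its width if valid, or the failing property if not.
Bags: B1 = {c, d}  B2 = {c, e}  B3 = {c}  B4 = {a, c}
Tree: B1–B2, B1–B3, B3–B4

No — vertex b appears in no bag.

A tree decomposition must satisfy three properties: every vertex lies in some bag; for every edge, both endpoints lie together in some bag; and for every vertex, the bags containing it form a connected subtree. Here vertex b appears in no bag, so the decomposition is invalid.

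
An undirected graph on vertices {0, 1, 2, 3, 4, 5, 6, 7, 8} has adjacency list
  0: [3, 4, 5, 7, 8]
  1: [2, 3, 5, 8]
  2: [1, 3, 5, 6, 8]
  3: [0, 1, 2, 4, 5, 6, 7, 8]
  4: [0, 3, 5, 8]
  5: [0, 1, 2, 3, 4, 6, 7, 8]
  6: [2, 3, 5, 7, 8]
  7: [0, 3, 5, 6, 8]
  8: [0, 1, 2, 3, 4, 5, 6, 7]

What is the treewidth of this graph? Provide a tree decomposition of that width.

Every bag has size at most 5, so the width is 5 − 1 = 4 and tw(G) ≤ 4. Conversely, {0, 3, 4, 5, 8} is a clique of size 5, and the vertices of any clique must share a bag in every tree decomposition; so some bag has ≥ 5 vertices and tw(G) ≥ 4. Therefore the treewidth is 4.

Treewidth 4.
Bags: B1 = {3, 5, 6, 7, 8}  B2 = {0, 3, 5, 7, 8}  B3 = {2, 3, 5, 6, 8}  B4 = {0, 3, 4, 5, 8}  B5 = {1, 2, 3, 5, 8}
Tree: B1–B2, B1–B3, B2–B4, B3–B5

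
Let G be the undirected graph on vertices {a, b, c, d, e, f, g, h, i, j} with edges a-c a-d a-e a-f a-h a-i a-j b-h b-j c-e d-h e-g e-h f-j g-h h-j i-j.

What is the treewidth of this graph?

2

A width-2 tree decomposition is:
Bags: B1 = {a, h, j}  B2 = {a, f, j}  B3 = {a, e, h}  B4 = {a, c, e}  B5 = {a, i, j}  B6 = {a, d, h}  B7 = {e, g, h}  B8 = {b, h, j}
Tree: B1–B2, B1–B3, B3–B4, B2–B5, B3–B6, B3–B7, B1–B8
Each bag holds 3 vertices, so the decomposition has width 2, which upper-bounds the treewidth. On the other hand G contains the 3-clique {e, g, h}. A clique must lie in a single bag of any decomposition, so no decomposition can have width below 2. Hence tw(G) = 2 exactly.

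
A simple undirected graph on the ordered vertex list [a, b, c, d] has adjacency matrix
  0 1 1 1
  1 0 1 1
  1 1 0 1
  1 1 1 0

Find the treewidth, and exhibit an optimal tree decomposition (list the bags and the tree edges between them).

Treewidth 3.
One optimal decomposition is:
Bags: B1 = {a, b, c, d}
Tree: (single bag)

A single bag containing all 4 vertices is trivially a valid decomposition of width 3. On the other hand G contains the 4-clique {a, b, c, d}. A clique must lie in a single bag of any decomposition, so no decomposition can have width below 3. Therefore the treewidth is 3.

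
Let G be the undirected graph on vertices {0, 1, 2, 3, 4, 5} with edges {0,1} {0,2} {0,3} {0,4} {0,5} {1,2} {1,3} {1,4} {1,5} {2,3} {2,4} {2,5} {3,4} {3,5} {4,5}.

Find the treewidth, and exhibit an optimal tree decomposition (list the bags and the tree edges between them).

With just one bag of size 6, the width is 6 − 1 = 5, so tw(G) ≤ 5. On the other hand G contains the 6-clique {0, 1, 2, 3, 4, 5}. A clique must lie in a single bag of any decomposition, so no decomposition can have width below 5. Therefore the treewidth is 5.

Treewidth 5.
One such decomposition:
Bags: B1 = {0, 1, 2, 3, 4, 5}
Tree: (single bag)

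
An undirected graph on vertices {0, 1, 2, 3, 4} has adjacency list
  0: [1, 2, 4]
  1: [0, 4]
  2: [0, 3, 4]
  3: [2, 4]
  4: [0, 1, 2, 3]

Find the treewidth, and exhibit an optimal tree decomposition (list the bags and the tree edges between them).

Every bag has size at most 3, so the width is 3 − 1 = 2 and tw(G) ≤ 2. Conversely, {0, 1, 4} is a clique of size 3, and the vertices of any clique must share a bag in every tree decomposition; so some bag has ≥ 3 vertices and tw(G) ≥ 2. Hence tw(G) = 2 exactly.

Treewidth 2.
Bags: B1 = {0, 2, 4}  B2 = {2, 3, 4}  B3 = {0, 1, 4}
Tree: B1–B2, B1–B3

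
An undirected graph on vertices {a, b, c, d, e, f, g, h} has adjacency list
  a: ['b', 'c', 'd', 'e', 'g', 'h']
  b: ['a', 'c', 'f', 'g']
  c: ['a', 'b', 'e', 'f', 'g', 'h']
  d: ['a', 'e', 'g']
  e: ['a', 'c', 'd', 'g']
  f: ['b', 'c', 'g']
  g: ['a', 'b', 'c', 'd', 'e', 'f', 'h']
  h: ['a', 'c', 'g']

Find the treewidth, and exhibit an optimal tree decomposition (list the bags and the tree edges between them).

Treewidth 3.
Bags: B1 = {a, c, e, g}  B2 = {a, d, e, g}  B3 = {a, c, g, h}  B4 = {a, b, c, g}  B5 = {b, c, f, g}
Tree: B1–B2, B1–B3, B1–B4, B4–B5

Every bag has size at most 4, so the width is 4 − 1 = 3 and tw(G) ≤ 3. For the lower bound, the 4 vertices {a, d, e, g} are pairwise adjacent, and any tree decomposition puts a clique entirely inside one bag — forcing width ≥ 3. Therefore the treewidth is 3.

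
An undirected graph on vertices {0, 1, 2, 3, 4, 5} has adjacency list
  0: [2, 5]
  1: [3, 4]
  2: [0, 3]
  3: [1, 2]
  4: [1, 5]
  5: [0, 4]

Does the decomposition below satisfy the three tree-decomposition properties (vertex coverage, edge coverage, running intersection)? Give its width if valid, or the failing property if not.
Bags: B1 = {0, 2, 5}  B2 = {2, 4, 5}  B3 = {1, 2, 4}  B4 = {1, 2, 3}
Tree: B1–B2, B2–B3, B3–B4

Every vertex of G appears in some bag (union = {0, 1, 2, 3, 4, 5}); every edge is covered by a bag; and for each vertex v the set of bags containing v is connected in the bag tree. The decomposition is therefore valid. The largest bag has 3 vertices, so the width is 2.

Yes; width 2.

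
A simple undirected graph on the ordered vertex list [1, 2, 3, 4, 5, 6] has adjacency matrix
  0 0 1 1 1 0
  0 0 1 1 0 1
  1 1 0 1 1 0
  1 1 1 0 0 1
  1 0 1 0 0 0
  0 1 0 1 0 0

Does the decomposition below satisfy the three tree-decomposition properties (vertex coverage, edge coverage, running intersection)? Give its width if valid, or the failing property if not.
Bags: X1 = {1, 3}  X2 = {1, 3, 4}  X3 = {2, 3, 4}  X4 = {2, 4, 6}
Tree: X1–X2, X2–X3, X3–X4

A tree decomposition must satisfy three properties: every vertex lies in some bag; for every edge, both endpoints lie together in some bag; and for every vertex, the bags containing it form a connected subtree. Here vertex 5 appears in no bag, so the decomposition is invalid.

No — vertex 5 appears in no bag.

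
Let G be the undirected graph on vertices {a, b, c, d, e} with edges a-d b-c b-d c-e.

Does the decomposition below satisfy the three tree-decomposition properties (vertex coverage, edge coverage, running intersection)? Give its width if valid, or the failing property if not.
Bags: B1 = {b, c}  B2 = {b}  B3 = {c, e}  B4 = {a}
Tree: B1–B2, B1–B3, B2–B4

A tree decomposition must satisfy three properties: every vertex lies in some bag; for every edge, both endpoints lie together in some bag; and for every vertex, the bags containing it form a connected subtree. Here vertex d appears in no bag, so the decomposition is invalid.

No — vertex d appears in no bag.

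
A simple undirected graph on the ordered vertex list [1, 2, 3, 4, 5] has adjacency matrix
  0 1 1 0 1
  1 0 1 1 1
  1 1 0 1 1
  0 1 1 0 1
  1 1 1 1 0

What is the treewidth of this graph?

A width-3 tree decomposition is:
Bags: B1 = {2, 3, 4, 5}  B2 = {1, 2, 3, 5}
Tree: B1–B2
Each bag holds 4 vertices, so the decomposition has width 3, which upper-bounds the treewidth. Conversely, {1, 2, 3, 5} is a clique of size 4, and the vertices of any clique must share a bag in every tree decomposition; so some bag has ≥ 4 vertices and tw(G) ≥ 3. Combining the bounds, tw(G) = 3.

3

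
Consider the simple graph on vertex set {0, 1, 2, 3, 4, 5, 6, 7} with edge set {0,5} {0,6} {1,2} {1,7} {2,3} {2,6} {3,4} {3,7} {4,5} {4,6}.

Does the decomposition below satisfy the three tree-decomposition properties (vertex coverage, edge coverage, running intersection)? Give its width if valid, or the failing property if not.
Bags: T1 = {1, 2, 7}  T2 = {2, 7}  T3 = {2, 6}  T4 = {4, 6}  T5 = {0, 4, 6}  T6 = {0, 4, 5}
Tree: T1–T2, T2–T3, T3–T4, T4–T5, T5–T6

No — vertex 3 appears in no bag.

A tree decomposition must satisfy three properties: every vertex lies in some bag; for every edge, both endpoints lie together in some bag; and for every vertex, the bags containing it form a connected subtree. Here vertex 3 appears in no bag, so the decomposition is invalid.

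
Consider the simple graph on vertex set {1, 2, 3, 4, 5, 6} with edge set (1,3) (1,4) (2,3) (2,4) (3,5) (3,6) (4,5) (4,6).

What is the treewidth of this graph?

A width-2 tree decomposition is:
Bags: B1 = {3, 4, 6}  B2 = {3, 4, 5}  B3 = {2, 3, 4}  B4 = {1, 3, 4}
Tree: B1–B2, B2–B3, B3–B4
Each bag holds 3 vertices, so the decomposition has width 2, which upper-bounds the treewidth. Since 3–6–4–5–3 is a cycle in G, G is not acyclic. Forests are exactly the graphs of treewidth ≤ 1, so tw(G) ≥ 2. Hence tw(G) = 2 exactly.

2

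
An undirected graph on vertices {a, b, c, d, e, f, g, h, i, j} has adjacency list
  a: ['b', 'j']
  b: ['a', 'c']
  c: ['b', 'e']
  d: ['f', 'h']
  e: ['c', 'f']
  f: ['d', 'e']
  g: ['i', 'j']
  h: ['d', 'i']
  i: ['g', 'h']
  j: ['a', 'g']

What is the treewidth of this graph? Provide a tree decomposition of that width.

Each bag holds 3 vertices, so the decomposition has width 2, which upper-bounds the treewidth. For the lower bound, G contains the cycle e–c–b–a–j–g–i–h–d–f–e, so G is not a forest; only forests have treewidth ≤ 1, hence tw(G) ≥ 2. Combining the bounds, tw(G) = 2.

Treewidth 2.
One optimal decomposition is:
Bags: B1 = {b, c, e}  B2 = {a, b, e}  B3 = {a, e, j}  B4 = {e, g, j}  B5 = {e, g, i}  B6 = {e, h, i}  B7 = {d, e, h}  B8 = {d, e, f}
Tree: B1–B2, B2–B3, B3–B4, B4–B5, B5–B6, B6–B7, B7–B8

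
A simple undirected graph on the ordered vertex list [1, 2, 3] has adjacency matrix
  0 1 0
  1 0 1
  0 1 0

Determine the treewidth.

A width-1 tree decomposition is:
Bags: B1 = {1, 2}  B2 = {2, 3}
Tree: B1–B2
The largest bag has 2 vertices, giving width 1; this decomposition certifies tw(G) ≤ 1. G has an edge, so its treewidth is at least 1. Combining the bounds, tw(G) = 1.

1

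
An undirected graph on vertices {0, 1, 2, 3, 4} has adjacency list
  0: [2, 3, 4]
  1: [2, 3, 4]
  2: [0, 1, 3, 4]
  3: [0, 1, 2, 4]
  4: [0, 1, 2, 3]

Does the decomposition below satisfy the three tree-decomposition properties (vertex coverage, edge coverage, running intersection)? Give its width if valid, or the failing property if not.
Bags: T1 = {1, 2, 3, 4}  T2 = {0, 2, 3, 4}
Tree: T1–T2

Checking the three conditions: (i) the bags cover all of {0, 1, 2, 3, 4}; (ii) for each edge, some bag contains both endpoints; (iii) the bags containing any fixed vertex form a subtree. All hold, so the decomposition is valid with width 4 − 1 = 3.

Yes; width 3.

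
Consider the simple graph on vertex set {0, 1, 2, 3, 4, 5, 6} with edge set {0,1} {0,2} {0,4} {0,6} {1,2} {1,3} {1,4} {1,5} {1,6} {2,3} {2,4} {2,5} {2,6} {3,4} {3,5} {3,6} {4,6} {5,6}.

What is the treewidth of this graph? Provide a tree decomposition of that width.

Treewidth 4.
Bags: B1 = {1, 2, 3, 4, 6}  B2 = {0, 1, 2, 4, 6}  B3 = {1, 2, 3, 5, 6}
Tree: B1–B2, B1–B3

Every bag has size at most 5, so the width is 5 − 1 = 4 and tw(G) ≤ 4. For the lower bound, the 5 vertices {0, 1, 2, 4, 6} are pairwise adjacent, and any tree decomposition puts a clique entirely inside one bag — forcing width ≥ 4. Therefore the treewidth is 4.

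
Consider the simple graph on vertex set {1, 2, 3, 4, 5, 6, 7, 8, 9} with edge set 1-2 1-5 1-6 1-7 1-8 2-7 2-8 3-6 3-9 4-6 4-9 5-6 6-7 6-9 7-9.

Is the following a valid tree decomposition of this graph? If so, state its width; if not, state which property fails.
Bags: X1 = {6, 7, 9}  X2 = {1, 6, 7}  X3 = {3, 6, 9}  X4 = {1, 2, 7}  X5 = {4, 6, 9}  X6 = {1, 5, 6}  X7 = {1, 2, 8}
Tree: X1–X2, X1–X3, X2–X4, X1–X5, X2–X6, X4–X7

Vertex coverage: the bags together contain {1, 2, 3, 4, 5, 6, 7, 8, 9}, the full vertex set. Edge coverage: each edge of G has both endpoints in at least one bag. Running intersection: for every vertex, the bags containing it form a connected subtree. All three properties hold, so this is a valid tree decomposition of width max|bag| − 1 = 2, and hence tw(G) ≤ 2.

Yes; width 2.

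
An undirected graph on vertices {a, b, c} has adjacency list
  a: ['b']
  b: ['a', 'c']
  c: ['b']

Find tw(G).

A width-1 tree decomposition is:
Bags: B1 = {b, c}  B2 = {a, b}
Tree: B1–B2
Every bag has size at most 2, so the width is 2 − 1 = 1 and tw(G) ≤ 1. Any graph with an edge has treewidth ≥ 1, and G has the edge b–c. Hence tw(G) = 1 exactly.

1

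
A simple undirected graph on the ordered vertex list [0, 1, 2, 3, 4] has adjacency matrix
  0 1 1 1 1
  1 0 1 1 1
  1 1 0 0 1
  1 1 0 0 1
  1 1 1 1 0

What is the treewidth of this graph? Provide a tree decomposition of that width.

Treewidth 3.
Bags: B1 = {0, 1, 2, 4}  B2 = {0, 1, 3, 4}
Tree: B1–B2

The largest bag has 4 vertices, giving width 3; this decomposition certifies tw(G) ≤ 3. Conversely, {0, 1, 2, 4} is a clique of size 4, and the vertices of any clique must share a bag in every tree decomposition; so some bag has ≥ 4 vertices and tw(G) ≥ 3. Therefore the treewidth is 3.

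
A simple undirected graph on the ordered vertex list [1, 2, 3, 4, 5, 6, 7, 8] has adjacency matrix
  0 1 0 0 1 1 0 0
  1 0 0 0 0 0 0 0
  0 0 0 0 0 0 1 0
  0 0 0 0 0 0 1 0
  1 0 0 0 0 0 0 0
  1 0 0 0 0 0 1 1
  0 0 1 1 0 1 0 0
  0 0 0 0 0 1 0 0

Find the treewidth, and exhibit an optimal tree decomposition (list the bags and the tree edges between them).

Treewidth 1.
One optimal decomposition is:
Bags: B1 = {1, 5}  B2 = {1, 6}  B3 = {6, 7}  B4 = {3, 7}  B5 = {6, 8}  B6 = {4, 7}  B7 = {1, 2}
Tree: B1–B2, B2–B3, B3–B4, B2–B5, B3–B6, B1–B7

Each bag holds 2 vertices, so the decomposition has width 1, which upper-bounds the treewidth. Any graph with an edge has treewidth ≥ 1, and G has the edge 1–5. Hence tw(G) = 1 exactly.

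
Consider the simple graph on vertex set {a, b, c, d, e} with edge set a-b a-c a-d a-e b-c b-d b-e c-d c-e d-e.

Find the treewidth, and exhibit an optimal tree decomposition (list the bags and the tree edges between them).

Treewidth 4.
Bags: B1 = {a, b, c, d, e}
Tree: (single bag)

A single bag containing all 5 vertices is trivially a valid decomposition of width 4. For the lower bound, the 5 vertices {a, b, c, d, e} are pairwise adjacent, and any tree decomposition puts a clique entirely inside one bag — forcing width ≥ 4. The upper and lower bounds meet at 4, so that is the treewidth.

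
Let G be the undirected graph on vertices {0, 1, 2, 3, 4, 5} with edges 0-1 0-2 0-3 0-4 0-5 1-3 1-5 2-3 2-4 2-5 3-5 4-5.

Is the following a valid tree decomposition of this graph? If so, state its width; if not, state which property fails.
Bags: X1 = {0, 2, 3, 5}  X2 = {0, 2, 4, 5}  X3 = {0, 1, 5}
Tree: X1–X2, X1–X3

A tree decomposition must satisfy three properties: every vertex lies in some bag; for every edge, both endpoints lie together in some bag; and for every vertex, the bags containing it form a connected subtree. Here edge (3,1) lies in no bag, so the decomposition is invalid.

No — edge (3,1) lies in no bag.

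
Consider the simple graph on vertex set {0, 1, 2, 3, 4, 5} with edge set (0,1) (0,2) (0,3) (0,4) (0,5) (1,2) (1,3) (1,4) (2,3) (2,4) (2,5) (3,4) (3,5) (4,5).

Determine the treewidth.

A width-4 tree decomposition is:
Bags: B1 = {0, 2, 3, 4, 5}  B2 = {0, 1, 2, 3, 4}
Tree: B1–B2
Every bag has size at most 5, so the width is 5 − 1 = 4 and tw(G) ≤ 4. Conversely, {0, 1, 2, 3, 4} is a clique of size 5, and the vertices of any clique must share a bag in every tree decomposition; so some bag has ≥ 5 vertices and tw(G) ≥ 4. Therefore the treewidth is 4.

4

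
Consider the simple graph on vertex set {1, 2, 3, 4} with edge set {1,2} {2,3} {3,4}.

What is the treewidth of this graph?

1

A width-1 tree decomposition is:
Bags: B1 = {3, 4}  B2 = {2, 3}  B3 = {1, 2}
Tree: B1–B2, B2–B3
The largest bag has 2 vertices, giving width 1; this decomposition certifies tw(G) ≤ 1. G has an edge, so its treewidth is at least 1. Combining the bounds, tw(G) = 1.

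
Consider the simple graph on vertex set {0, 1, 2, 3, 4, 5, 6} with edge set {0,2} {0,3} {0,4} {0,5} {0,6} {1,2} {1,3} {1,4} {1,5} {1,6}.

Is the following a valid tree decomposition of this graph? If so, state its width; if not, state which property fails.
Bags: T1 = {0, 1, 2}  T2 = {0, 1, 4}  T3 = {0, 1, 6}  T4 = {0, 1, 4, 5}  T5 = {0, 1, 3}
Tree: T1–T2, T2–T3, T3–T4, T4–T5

No — bags containing vertex 4 are not connected in the tree.

A tree decomposition must satisfy three properties: every vertex lies in some bag; for every edge, both endpoints lie together in some bag; and for every vertex, the bags containing it form a connected subtree. Here bags containing vertex 4 are not connected in the tree, so the decomposition is invalid.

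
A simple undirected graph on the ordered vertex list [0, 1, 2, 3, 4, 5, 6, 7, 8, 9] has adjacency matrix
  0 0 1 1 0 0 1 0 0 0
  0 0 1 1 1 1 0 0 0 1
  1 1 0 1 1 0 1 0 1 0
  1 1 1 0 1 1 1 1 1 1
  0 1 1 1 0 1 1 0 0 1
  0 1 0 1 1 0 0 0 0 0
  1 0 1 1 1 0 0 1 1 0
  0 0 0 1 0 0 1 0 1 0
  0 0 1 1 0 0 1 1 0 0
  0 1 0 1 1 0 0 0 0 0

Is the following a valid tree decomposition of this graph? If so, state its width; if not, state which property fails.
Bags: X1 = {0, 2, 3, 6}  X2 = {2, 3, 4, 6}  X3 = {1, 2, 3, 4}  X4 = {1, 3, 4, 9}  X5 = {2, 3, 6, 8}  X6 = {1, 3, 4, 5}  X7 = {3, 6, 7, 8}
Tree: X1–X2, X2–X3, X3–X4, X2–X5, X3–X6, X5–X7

Checking the three conditions: (i) the bags cover all of {0, 1, 2, 3, 4, 5, 6, 7, 8, 9}; (ii) for each edge, some bag contains both endpoints; (iii) the bags containing any fixed vertex form a subtree. All hold, so the decomposition is valid with width 4 − 1 = 3.

Yes; width 3.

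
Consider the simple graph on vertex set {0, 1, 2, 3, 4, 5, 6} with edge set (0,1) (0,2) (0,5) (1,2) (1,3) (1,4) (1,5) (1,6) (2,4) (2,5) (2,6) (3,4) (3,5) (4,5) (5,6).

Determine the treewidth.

3

A width-3 tree decomposition is:
Bags: B1 = {0, 1, 2, 5}  B2 = {1, 2, 4, 5}  B3 = {1, 2, 5, 6}  B4 = {1, 3, 4, 5}
Tree: B1–B2, B2–B3, B2–B4
Each bag holds 4 vertices, so the decomposition has width 3, which upper-bounds the treewidth. Conversely, {0, 1, 2, 5} is a clique of size 4, and the vertices of any clique must share a bag in every tree decomposition; so some bag has ≥ 4 vertices and tw(G) ≥ 3. Therefore the treewidth is 3.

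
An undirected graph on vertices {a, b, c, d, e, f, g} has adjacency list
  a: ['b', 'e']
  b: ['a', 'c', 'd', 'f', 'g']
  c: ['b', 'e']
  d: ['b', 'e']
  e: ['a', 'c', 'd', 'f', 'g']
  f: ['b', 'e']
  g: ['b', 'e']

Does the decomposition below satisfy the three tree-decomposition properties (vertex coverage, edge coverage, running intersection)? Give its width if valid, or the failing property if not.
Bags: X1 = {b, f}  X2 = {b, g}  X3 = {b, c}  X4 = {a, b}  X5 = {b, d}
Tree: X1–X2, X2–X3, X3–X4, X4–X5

A tree decomposition must satisfy three properties: every vertex lies in some bag; for every edge, both endpoints lie together in some bag; and for every vertex, the bags containing it form a connected subtree. Here vertex e appears in no bag, so the decomposition is invalid.

No — vertex e appears in no bag.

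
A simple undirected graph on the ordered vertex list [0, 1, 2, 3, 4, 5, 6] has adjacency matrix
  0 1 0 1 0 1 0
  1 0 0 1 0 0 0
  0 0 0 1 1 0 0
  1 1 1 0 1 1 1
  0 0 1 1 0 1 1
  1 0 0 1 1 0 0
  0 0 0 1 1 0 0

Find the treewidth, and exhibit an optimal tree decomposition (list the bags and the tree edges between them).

Treewidth 2.
Bags: B1 = {3, 4, 5}  B2 = {0, 3, 5}  B3 = {3, 4, 6}  B4 = {2, 3, 4}  B5 = {0, 1, 3}
Tree: B1–B2, B1–B3, B3–B4, B2–B5

Each bag holds 3 vertices, so the decomposition has width 2, which upper-bounds the treewidth. On the other hand G contains the 3-clique {0, 1, 3}. A clique must lie in a single bag of any decomposition, so no decomposition can have width below 2. Therefore the treewidth is 2.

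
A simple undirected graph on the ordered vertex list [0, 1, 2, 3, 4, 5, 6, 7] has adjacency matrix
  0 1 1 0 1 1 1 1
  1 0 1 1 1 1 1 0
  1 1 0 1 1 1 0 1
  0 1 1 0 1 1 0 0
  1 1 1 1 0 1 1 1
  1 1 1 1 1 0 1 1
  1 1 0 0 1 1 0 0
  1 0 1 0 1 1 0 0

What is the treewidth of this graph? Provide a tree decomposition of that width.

Each bag holds 5 vertices, so the decomposition has width 4, which upper-bounds the treewidth. For the lower bound, the 5 vertices {0, 1, 2, 4, 5} are pairwise adjacent, and any tree decomposition puts a clique entirely inside one bag — forcing width ≥ 4. The upper and lower bounds meet at 4, so that is the treewidth.

Treewidth 4.
Bags: B1 = {0, 1, 2, 4, 5}  B2 = {1, 2, 3, 4, 5}  B3 = {0, 1, 4, 5, 6}  B4 = {0, 2, 4, 5, 7}
Tree: B1–B2, B1–B3, B1–B4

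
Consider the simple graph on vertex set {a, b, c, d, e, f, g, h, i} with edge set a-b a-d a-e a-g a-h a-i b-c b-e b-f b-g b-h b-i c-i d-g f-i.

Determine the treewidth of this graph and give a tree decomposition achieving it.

Each bag holds 3 vertices, so the decomposition has width 2, which upper-bounds the treewidth. For the lower bound, the 3 vertices {a, d, g} are pairwise adjacent, and any tree decomposition puts a clique entirely inside one bag — forcing width ≥ 2. Therefore the treewidth is 2.

Treewidth 2.
Bags: B1 = {a, b, i}  B2 = {a, b, g}  B3 = {a, b, h}  B4 = {a, d, g}  B5 = {b, f, i}  B6 = {a, b, e}  B7 = {b, c, i}
Tree: B1–B2, B2–B3, B2–B4, B1–B5, B2–B6, B5–B7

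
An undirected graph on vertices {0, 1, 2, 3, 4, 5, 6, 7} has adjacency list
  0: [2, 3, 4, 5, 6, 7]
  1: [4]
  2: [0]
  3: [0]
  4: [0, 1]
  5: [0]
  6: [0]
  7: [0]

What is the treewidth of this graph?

1

A width-1 tree decomposition is:
Bags: B1 = {0, 4}  B2 = {0, 5}  B3 = {1, 4}  B4 = {0, 6}  B5 = {0, 3}  B6 = {0, 7}  B7 = {0, 2}
Tree: B1–B2, B1–B3, B2–B4, B2–B5, B2–B6, B4–B7
Every bag has size at most 2, so the width is 2 − 1 = 1 and tw(G) ≤ 1. G has an edge, so its treewidth is at least 1. Therefore the treewidth is 1.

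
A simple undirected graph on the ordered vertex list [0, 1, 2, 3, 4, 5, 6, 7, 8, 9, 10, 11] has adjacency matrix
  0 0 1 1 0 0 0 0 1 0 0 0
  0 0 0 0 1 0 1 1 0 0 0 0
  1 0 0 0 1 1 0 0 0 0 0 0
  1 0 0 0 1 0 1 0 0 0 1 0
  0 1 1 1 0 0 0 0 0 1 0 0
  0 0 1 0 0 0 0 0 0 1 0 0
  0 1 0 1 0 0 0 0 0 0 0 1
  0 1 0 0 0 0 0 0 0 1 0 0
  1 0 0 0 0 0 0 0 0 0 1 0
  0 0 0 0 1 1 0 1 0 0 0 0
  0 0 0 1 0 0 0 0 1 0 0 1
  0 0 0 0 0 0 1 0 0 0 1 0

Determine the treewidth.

A width-3 tree decomposition is:
Bags: B1 = {2, 5, 7, 9}  B2 = {2, 4, 7, 9}  B3 = {1, 2, 4, 7}  B4 = {0, 1, 2, 4}  B5 = {0, 1, 3, 4}  B6 = {0, 1, 3, 6}  B7 = {0, 3, 6, 8}  B8 = {3, 6, 8, 10}  B9 = {6, 8, 10, 11}
Tree: B1–B2, B2–B3, B3–B4, B4–B5, B5–B6, B6–B7, B7–B8, B8–B9
Every bag has size at most 4, so the width is 4 − 1 = 3 and tw(G) ≤ 3. For the lower bound: the 4 vertex sets {5,7,9}, {2}, {4}, {0,1,3,6} are disjoint, each induces a connected subgraph, and every pair is joined by at least one edge of G. Contracting each set to a single vertex therefore yields K_{4} as a minor, and since treewidth is minor-monotone, tw(G) ≥ tw(K_{4}) = 3. Therefore the treewidth is 3.

3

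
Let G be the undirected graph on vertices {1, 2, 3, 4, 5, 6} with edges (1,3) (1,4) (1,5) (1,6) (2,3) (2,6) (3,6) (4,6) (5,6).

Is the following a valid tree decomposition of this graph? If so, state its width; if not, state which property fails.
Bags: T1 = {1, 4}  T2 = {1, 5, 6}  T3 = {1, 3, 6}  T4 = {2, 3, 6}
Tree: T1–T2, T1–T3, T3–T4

No — edge (6,4) lies in no bag.

A tree decomposition must satisfy three properties: every vertex lies in some bag; for every edge, both endpoints lie together in some bag; and for every vertex, the bags containing it form a connected subtree. Here edge (6,4) lies in no bag, so the decomposition is invalid.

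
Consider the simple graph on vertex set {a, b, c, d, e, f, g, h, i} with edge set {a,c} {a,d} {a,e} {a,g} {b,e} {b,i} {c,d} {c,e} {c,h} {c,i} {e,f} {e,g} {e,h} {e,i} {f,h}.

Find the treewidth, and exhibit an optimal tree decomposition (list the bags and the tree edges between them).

Every bag has size at most 3, so the width is 3 − 1 = 2 and tw(G) ≤ 2. On the other hand G contains the 3-clique {a, c, d}. A clique must lie in a single bag of any decomposition, so no decomposition can have width below 2. The upper and lower bounds meet at 2, so that is the treewidth.

Treewidth 2.
Bags: B1 = {c, e, i}  B2 = {b, e, i}  B3 = {c, e, h}  B4 = {a, c, e}  B5 = {a, c, d}  B6 = {e, f, h}  B7 = {a, e, g}
Tree: B1–B2, B1–B3, B3–B4, B4–B5, B3–B6, B4–B7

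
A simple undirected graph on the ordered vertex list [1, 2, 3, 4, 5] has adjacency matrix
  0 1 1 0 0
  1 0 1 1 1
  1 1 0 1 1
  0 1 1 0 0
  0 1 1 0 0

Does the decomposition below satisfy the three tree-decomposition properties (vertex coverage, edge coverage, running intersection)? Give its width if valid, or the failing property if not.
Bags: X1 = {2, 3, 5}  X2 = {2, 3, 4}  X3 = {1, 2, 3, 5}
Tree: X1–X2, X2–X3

No — bags containing vertex 5 are not connected in the tree.

A tree decomposition must satisfy three properties: every vertex lies in some bag; for every edge, both endpoints lie together in some bag; and for every vertex, the bags containing it form a connected subtree. Here bags containing vertex 5 are not connected in the tree, so the decomposition is invalid.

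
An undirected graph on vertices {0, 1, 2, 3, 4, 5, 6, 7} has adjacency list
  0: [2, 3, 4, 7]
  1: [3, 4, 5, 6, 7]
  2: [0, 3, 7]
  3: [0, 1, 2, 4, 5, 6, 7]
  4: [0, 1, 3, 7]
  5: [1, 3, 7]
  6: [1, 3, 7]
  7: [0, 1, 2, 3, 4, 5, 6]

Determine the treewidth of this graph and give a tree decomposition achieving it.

Each bag holds 4 vertices, so the decomposition has width 3, which upper-bounds the treewidth. For the lower bound, the 4 vertices {0, 2, 3, 7} are pairwise adjacent, and any tree decomposition puts a clique entirely inside one bag — forcing width ≥ 3. Combining the bounds, tw(G) = 3.

Treewidth 3.
One optimal decomposition is:
Bags: B1 = {1, 3, 5, 7}  B2 = {1, 3, 4, 7}  B3 = {0, 3, 4, 7}  B4 = {1, 3, 6, 7}  B5 = {0, 2, 3, 7}
Tree: B1–B2, B2–B3, B1–B4, B3–B5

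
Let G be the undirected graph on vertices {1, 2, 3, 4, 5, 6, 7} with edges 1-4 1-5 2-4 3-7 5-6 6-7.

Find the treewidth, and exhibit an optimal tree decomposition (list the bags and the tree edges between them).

The largest bag has 2 vertices, giving width 1; this decomposition certifies tw(G) ≤ 1. Any graph with an edge has treewidth ≥ 1, and G has the edge 2–4. Combining the bounds, tw(G) = 1.

Treewidth 1.
Bags: B1 = {2, 4}  B2 = {1, 4}  B3 = {1, 5}  B4 = {5, 6}  B5 = {6, 7}  B6 = {3, 7}
Tree: B1–B2, B2–B3, B3–B4, B4–B5, B5–B6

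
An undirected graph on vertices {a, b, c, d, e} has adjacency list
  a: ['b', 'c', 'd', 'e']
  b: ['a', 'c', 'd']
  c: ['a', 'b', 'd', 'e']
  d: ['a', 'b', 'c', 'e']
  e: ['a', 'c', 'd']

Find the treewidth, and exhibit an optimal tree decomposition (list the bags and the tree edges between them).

Treewidth 3.
Bags: B1 = {a, c, d, e}  B2 = {a, b, c, d}
Tree: B1–B2

Every bag has size at most 4, so the width is 4 − 1 = 3 and tw(G) ≤ 3. Conversely, {a, c, d, e} is a clique of size 4, and the vertices of any clique must share a bag in every tree decomposition; so some bag has ≥ 4 vertices and tw(G) ≥ 3. Therefore the treewidth is 3.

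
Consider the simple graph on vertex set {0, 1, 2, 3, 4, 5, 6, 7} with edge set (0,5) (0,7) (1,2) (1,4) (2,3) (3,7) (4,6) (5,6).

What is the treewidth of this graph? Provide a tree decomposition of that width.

Treewidth 2.
One such decomposition:
Bags: B1 = {1, 2, 3}  B2 = {1, 3, 4}  B3 = {3, 4, 6}  B4 = {3, 5, 6}  B5 = {0, 3, 5}  B6 = {0, 3, 7}
Tree: B1–B2, B2–B3, B3–B4, B4–B5, B5–B6

Every bag has size at most 3, so the width is 3 − 1 = 2 and tw(G) ≤ 2. The edges 3–2–1–4–6–5–0–7–3 form a cycle, so G is not a tree and its treewidth is at least 2. Therefore the treewidth is 2.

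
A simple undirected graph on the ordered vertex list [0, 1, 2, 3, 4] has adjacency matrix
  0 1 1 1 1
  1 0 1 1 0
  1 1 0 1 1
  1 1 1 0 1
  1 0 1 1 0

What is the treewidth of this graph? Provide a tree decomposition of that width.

Treewidth 3.
Bags: B1 = {0, 1, 2, 3}  B2 = {0, 2, 3, 4}
Tree: B1–B2

The largest bag has 4 vertices, giving width 3; this decomposition certifies tw(G) ≤ 3. Conversely, {0, 1, 2, 3} is a clique of size 4, and the vertices of any clique must share a bag in every tree decomposition; so some bag has ≥ 4 vertices and tw(G) ≥ 3. The upper and lower bounds meet at 3, so that is the treewidth.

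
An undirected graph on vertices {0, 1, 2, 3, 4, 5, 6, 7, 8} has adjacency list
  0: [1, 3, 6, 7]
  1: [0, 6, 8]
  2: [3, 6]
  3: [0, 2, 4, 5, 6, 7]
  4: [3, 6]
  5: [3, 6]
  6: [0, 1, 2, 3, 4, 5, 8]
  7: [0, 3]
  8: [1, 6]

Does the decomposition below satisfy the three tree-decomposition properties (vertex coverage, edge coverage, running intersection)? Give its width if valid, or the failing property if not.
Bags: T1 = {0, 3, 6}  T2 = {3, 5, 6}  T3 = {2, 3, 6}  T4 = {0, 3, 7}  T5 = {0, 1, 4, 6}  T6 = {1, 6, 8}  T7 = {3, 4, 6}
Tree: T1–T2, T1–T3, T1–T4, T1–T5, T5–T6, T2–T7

A tree decomposition must satisfy three properties: every vertex lies in some bag; for every edge, both endpoints lie together in some bag; and for every vertex, the bags containing it form a connected subtree. Here bags containing vertex 4 are not connected in the tree, so the decomposition is invalid.

No — bags containing vertex 4 are not connected in the tree.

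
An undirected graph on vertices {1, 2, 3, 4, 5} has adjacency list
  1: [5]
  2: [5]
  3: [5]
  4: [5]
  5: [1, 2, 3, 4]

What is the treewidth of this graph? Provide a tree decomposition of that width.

Treewidth 1.
One optimal decomposition is:
Bags: B1 = {1, 5}  B2 = {4, 5}  B3 = {3, 5}  B4 = {2, 5}
Tree: B1–B2, B2–B3, B1–B4

The largest bag has 2 vertices, giving width 1; this decomposition certifies tw(G) ≤ 1. G has an edge, so its treewidth is at least 1. Hence tw(G) = 1 exactly.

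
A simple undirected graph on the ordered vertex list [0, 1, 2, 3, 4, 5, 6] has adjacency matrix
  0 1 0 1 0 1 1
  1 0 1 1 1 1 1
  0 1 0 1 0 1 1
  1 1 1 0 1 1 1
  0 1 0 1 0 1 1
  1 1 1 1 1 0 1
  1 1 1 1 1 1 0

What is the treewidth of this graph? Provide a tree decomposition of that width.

Treewidth 4.
One optimal decomposition is:
Bags: B1 = {1, 3, 4, 5, 6}  B2 = {0, 1, 3, 5, 6}  B3 = {1, 2, 3, 5, 6}
Tree: B1–B2, B1–B3

Each bag holds 5 vertices, so the decomposition has width 4, which upper-bounds the treewidth. For the lower bound, the 5 vertices {0, 1, 3, 5, 6} are pairwise adjacent, and any tree decomposition puts a clique entirely inside one bag — forcing width ≥ 4. The upper and lower bounds meet at 4, so that is the treewidth.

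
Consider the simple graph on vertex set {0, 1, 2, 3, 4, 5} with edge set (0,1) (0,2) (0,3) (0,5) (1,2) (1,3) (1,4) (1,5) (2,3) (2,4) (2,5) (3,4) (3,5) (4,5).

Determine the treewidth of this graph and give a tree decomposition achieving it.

Each bag holds 5 vertices, so the decomposition has width 4, which upper-bounds the treewidth. Conversely, {0, 1, 2, 3, 5} is a clique of size 5, and the vertices of any clique must share a bag in every tree decomposition; so some bag has ≥ 5 vertices and tw(G) ≥ 4. Hence tw(G) = 4 exactly.

Treewidth 4.
One such decomposition:
Bags: B1 = {1, 2, 3, 4, 5}  B2 = {0, 1, 2, 3, 5}
Tree: B1–B2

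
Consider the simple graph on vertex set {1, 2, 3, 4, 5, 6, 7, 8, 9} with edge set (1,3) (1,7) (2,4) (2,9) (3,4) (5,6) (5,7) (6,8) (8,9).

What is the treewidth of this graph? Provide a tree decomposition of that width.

Treewidth 2.
One such decomposition:
Bags: B1 = {5, 6, 7}  B2 = {6, 7, 8}  B3 = {7, 8, 9}  B4 = {2, 7, 9}  B5 = {2, 4, 7}  B6 = {3, 4, 7}  B7 = {1, 3, 7}
Tree: B1–B2, B2–B3, B3–B4, B4–B5, B5–B6, B6–B7

Each bag holds 3 vertices, so the decomposition has width 2, which upper-bounds the treewidth. For the lower bound, G contains the cycle 7–5–6–8–9–2–4–3–1–7, so G is not a forest; only forests have treewidth ≤ 1, hence tw(G) ≥ 2. Hence tw(G) = 2 exactly.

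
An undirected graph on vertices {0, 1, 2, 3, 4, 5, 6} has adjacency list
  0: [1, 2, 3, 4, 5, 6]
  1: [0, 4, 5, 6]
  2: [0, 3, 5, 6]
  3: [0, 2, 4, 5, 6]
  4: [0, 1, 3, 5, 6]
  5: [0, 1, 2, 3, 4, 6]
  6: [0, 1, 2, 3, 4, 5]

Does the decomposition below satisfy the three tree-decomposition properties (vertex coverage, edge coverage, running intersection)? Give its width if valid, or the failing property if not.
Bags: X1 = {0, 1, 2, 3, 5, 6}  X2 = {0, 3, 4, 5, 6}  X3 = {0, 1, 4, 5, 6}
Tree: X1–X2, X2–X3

No — bags containing vertex 1 are not connected in the tree.

A tree decomposition must satisfy three properties: every vertex lies in some bag; for every edge, both endpoints lie together in some bag; and for every vertex, the bags containing it form a connected subtree. Here bags containing vertex 1 are not connected in the tree, so the decomposition is invalid.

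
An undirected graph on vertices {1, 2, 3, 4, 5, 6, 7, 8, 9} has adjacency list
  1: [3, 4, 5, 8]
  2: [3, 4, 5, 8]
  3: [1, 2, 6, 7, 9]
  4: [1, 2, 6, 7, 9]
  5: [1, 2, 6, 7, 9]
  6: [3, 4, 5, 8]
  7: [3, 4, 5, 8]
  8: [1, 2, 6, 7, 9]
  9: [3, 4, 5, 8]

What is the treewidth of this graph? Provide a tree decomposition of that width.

Treewidth 4.
One such decomposition:
Bags: B1 = {3, 4, 5, 6, 8}  B2 = {3, 4, 5, 7, 8}  B3 = {1, 3, 4, 5, 8}  B4 = {3, 4, 5, 8, 9}  B5 = {2, 3, 4, 5, 8}
Tree: B1–B2, B2–B3, B3–B4, B4–B5

Each bag holds 5 vertices, so the decomposition has width 4, which upper-bounds the treewidth. For the lower bound: the 5 vertex sets {3,6}, {7,8}, {1,4}, {5}, {9} are disjoint, each induces a connected subgraph, and every pair is joined by at least one edge of G. Contracting each set to a single vertex therefore yields K_{5} as a minor, and since treewidth is minor-monotone, tw(G) ≥ tw(K_{5}) = 4. Therefore the treewidth is 4.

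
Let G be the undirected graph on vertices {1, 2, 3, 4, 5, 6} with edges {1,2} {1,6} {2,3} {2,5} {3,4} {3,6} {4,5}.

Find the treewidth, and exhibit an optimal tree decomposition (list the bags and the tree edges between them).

Each bag holds 3 vertices, so the decomposition has width 2, which upper-bounds the treewidth. The edges 4–5–2–3–4 form a cycle, so G is not a tree and its treewidth is at least 2. The upper and lower bounds meet at 2, so that is the treewidth.

Treewidth 2.
One optimal decomposition is:
Bags: B1 = {3, 4, 5}  B2 = {2, 3, 5}  B3 = {2, 3, 6}  B4 = {1, 2, 6}
Tree: B1–B2, B2–B3, B3–B4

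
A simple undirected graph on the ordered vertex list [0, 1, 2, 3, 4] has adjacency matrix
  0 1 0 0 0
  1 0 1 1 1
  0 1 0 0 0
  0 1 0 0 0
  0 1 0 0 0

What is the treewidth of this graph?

A width-1 tree decomposition is:
Bags: B1 = {1, 3}  B2 = {1, 4}  B3 = {0, 1}  B4 = {1, 2}
Tree: B1–B2, B2–B3, B3–B4
Each bag holds 2 vertices, so the decomposition has width 1, which upper-bounds the treewidth. Since G has at least one edge (e.g. 3–1), it is not an edgeless graph, so tw(G) ≥ 1. Therefore the treewidth is 1.

1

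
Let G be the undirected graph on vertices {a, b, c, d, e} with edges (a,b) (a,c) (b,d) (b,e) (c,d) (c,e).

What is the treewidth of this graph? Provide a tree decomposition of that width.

Treewidth 2.
One optimal decomposition is:
Bags: B1 = {a, b, c}  B2 = {b, c, e}  B3 = {b, c, d}
Tree: B1–B2, B2–B3

Every bag has size at most 3, so the width is 3 − 1 = 2 and tw(G) ≤ 2. Since c–a–b–e–c is a cycle in G, G is not acyclic. Forests are exactly the graphs of treewidth ≤ 1, so tw(G) ≥ 2. Hence tw(G) = 2 exactly.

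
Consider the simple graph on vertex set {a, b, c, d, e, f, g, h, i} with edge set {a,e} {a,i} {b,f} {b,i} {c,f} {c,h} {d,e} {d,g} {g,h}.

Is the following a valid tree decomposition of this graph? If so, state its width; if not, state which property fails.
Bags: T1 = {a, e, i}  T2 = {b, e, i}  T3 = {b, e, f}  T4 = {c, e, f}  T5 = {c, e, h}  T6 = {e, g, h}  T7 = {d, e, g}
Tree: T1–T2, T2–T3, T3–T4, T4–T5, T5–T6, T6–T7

Yes; width 2.

Vertex coverage: the bags together contain {a, b, c, d, e, f, g, h, i}, the full vertex set. Edge coverage: each edge of G has both endpoints in at least one bag. Running intersection: for every vertex, the bags containing it form a connected subtree. All three properties hold, so this is a valid tree decomposition of width max|bag| − 1 = 2, and hence tw(G) ≤ 2.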